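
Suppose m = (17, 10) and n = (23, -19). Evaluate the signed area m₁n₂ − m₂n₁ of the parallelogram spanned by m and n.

-553

17·(-19) - 10·23 = -323 - 230 = -553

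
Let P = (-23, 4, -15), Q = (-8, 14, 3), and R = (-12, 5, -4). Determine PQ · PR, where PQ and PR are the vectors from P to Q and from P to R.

373

PQ = Q − P = (15, 10, 18)
PR = R − P = (11, 1, 11)
PQ · PR = 15·11 + 10·1 + 18·11 = 165 + 10 + 198 = 373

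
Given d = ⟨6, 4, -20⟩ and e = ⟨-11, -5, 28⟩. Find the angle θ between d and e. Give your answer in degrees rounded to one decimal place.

d · e = 6·(-11) + 4·(-5) + (-20)·28 = -66 - 20 - 560 = -646
|d|² = 36 + 16 + 400 = 452,  |d| = √452 ≈ 21.260292
|e|² = 121 + 25 + 784 = 930,  |e| = √930 ≈ 30.495901
cos θ = -646 / (21.260292 · 30.495901) ≈ -0.99637
θ = arccos(-0.99637) ≈ 175.1°

175.1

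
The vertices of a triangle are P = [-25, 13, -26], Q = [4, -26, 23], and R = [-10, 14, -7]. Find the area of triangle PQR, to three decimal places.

508.663

PQ = (29, -39, 49),  PR = (15, 1, 19)
i: (-39)·19 - 49·1 = -741 - 49 = -790
j: 49·15 - 29·19 = 735 - 551 = 184
k: 29·1 - (-39)·15 = 29 - (-585) = 614
PQ × PR = (-790, 184, 614)
|PQ × PR| = √1034952 ≈ 1017.3259
area = ½ · 1017.3259 ≈ 508.663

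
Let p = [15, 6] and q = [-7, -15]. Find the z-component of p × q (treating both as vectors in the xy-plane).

15·(-15) - 6·(-7) = -225 - (-42) = -183

-183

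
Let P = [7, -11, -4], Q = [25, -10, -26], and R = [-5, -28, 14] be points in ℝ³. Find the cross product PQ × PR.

(-356, -60, -294)

PQ = (18, 1, -22)
PR = (-12, -17, 18)
i: 1·18 - (-22)·(-17) = 18 - 374 = -356
j: (-22)·(-12) - 18·18 = 264 - 324 = -60
k: 18·(-17) - 1·(-12) = -306 - (-12) = -294
PQ × PR = (-356, -60, -294)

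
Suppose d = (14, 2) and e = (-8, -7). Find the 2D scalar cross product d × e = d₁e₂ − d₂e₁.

14·(-7) - 2·(-8) = -98 - (-16) = -82

-82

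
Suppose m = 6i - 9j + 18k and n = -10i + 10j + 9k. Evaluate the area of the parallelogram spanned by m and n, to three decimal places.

351.820

i: (-9)·9 - 18·10 = -81 - 180 = -261
j: 18·(-10) - 6·9 = -180 - 54 = -234
k: 6·10 - (-9)·(-10) = 60 - 90 = -30
m × n = (-261, -234, -30)
|m × n| = √((-261)² + (-234)² + (-30)²) = √123777 ≈ 351.8196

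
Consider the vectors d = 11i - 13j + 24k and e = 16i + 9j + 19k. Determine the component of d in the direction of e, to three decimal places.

19.493

d · e = 11·16 + (-13)·9 + 24·19 = 176 - 117 + 456 = 515
|e| = √(256 + 81 + 361) = √698 ≈ 26.4197
comp_e d = 515 / √698 ≈ 19.493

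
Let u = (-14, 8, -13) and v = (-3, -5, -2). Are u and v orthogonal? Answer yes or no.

u · v = (-14)·(-3) + 8·(-5) + (-13)·(-2) = 42 - 40 + 26 = 28
Nonzero, so the vectors are not orthogonal.

no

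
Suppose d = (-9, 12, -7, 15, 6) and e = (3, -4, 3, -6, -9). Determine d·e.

d · e = (-9)·3 + 12·(-4) + (-7)·3 + 15·(-6) + 6·(-9) = -27 - 48 - 21 - 90 - 54 = -240

-240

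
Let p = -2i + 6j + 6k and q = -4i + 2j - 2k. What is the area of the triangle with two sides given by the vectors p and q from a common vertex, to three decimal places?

i: 6·(-2) - 6·2 = -12 - 12 = -24
j: 6·(-4) - (-2)·(-2) = -24 - 4 = -28
k: (-2)·2 - 6·(-4) = -4 - (-24) = 20
p × q = (-24, -28, 20)
|p × q| = √((-24)² + (-28)² + 20²) = √1760 ≈ 41.9524
area = ½ · 41.9524 ≈ 20.976

20.976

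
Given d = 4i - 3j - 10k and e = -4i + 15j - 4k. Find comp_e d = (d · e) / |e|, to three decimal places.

-1.310

d · e = 4·(-4) + (-3)·15 + (-10)·(-4) = -16 - 45 + 40 = -21
|e| = √(16 + 225 + 16) = √257 ≈ 16.0312
comp_e d = -21 / √257 ≈ -1.310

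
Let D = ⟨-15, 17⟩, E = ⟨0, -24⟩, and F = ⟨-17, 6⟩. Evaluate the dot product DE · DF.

DE = E − D = (15, -41)
DF = F − D = (-2, -11)
DE · DF = 15·(-2) + (-41)·(-11) = -30 + 451 = 421

421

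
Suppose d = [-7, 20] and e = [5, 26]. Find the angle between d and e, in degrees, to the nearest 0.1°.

d · e = (-7)·5 + 20·26 = -35 + 520 = 485
|d|² = 49 + 400 = 449,  |d| = √449 ≈ 21.189620
|e|² = 25 + 676 = 701,  |e| = √701 ≈ 26.476405
cos θ = 485 / (21.189620 · 26.476405) ≈ 0.86449
θ = arccos(0.86449) ≈ 30.2°

30.2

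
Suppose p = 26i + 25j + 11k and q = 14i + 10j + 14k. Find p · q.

768

p · q = 26·14 + 25·10 + 11·14 = 364 + 250 + 154 = 768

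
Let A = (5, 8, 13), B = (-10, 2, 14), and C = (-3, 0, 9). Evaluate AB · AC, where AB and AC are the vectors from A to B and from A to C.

AB = B − A = (-15, -6, 1)
AC = C − A = (-8, -8, -4)
AB · AC = (-15)·(-8) + (-6)·(-8) + 1·(-4) = 120 + 48 - 4 = 164

164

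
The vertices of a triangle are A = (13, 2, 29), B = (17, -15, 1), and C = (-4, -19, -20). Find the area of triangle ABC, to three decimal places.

403.342

AB = (4, -17, -28),  AC = (-17, -21, -49)
i: (-17)·(-49) - (-28)·(-21) = 833 - 588 = 245
j: (-28)·(-17) - 4·(-49) = 476 - (-196) = 672
k: 4·(-21) - (-17)·(-17) = -84 - 289 = -373
AB × AC = (245, 672, -373)
|AB × AC| = √650738 ≈ 806.6833
area = ½ · 806.6833 ≈ 403.342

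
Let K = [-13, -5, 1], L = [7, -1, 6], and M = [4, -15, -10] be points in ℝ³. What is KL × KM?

(6, 305, -268)

KL = (20, 4, 5)
KM = (17, -10, -11)
i: 4·(-11) - 5·(-10) = -44 - (-50) = 6
j: 5·17 - 20·(-11) = 85 - (-220) = 305
k: 20·(-10) - 4·17 = -200 - 68 = -268
KL × KM = (6, 305, -268)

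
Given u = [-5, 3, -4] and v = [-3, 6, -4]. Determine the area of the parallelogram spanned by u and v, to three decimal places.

25.475

i: 3·(-4) - (-4)·6 = -12 - (-24) = 12
j: (-4)·(-3) - (-5)·(-4) = 12 - 20 = -8
k: (-5)·6 - 3·(-3) = -30 - (-9) = -21
u × v = (12, -8, -21)
|u × v| = √(12² + (-8)² + (-21)²) = √649 ≈ 25.4755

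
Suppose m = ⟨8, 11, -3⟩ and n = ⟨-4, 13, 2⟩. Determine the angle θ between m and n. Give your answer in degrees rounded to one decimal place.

m · n = 8·(-4) + 11·13 + (-3)·2 = -32 + 143 - 6 = 105
|m|² = 64 + 121 + 9 = 194,  |m| = √194 ≈ 13.928388
|n|² = 16 + 169 + 4 = 189,  |n| = √189 ≈ 13.747727
cos θ = 105 / (13.928388 · 13.747727) ≈ 0.54835
θ = arccos(0.54835) ≈ 56.7°

56.7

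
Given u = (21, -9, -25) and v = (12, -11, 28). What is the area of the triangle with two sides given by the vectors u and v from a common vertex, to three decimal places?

519.952

i: (-9)·28 - (-25)·(-11) = -252 - 275 = -527
j: (-25)·12 - 21·28 = -300 - 588 = -888
k: 21·(-11) - (-9)·12 = -231 - (-108) = -123
u × v = (-527, -888, -123)
|u × v| = √((-527)² + (-888)² + (-123)²) = √1081402 ≈ 1039.9048
area = ½ · 1039.9048 ≈ 519.952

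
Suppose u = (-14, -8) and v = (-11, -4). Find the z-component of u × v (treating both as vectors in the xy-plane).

-32

(-14)·(-4) - (-8)·(-11) = 56 - 88 = -32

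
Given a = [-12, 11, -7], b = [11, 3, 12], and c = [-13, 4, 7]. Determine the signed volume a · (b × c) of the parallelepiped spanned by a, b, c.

b × c:
i: 3·7 - 12·4 = 21 - 48 = -27
j: 12·(-13) - 11·7 = -156 - 77 = -233
k: 11·4 - 3·(-13) = 44 - (-39) = 83
b × c = (-27, -233, 83)
a · (b × c) = (-12)·(-27) + 11·(-233) + (-7)·83 = 324 - 2563 - 581 = -2820

-2820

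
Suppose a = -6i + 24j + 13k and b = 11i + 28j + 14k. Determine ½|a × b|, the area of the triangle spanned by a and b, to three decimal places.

244.406

i: 24·14 - 13·28 = 336 - 364 = -28
j: 13·11 - (-6)·14 = 143 - (-84) = 227
k: (-6)·28 - 24·11 = -168 - 264 = -432
a × b = (-28, 227, -432)
|a × b| = √((-28)² + 227² + (-432)²) = √238937 ≈ 488.8118
area = ½ · 488.8118 ≈ 244.406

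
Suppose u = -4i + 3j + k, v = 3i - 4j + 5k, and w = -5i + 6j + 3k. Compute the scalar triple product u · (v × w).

v × w:
i: (-4)·3 - 5·6 = -12 - 30 = -42
j: 5·(-5) - 3·3 = -25 - 9 = -34
k: 3·6 - (-4)·(-5) = 18 - 20 = -2
v × w = (-42, -34, -2)
u · (v × w) = (-4)·(-42) + 3·(-34) + 1·(-2) = 168 - 102 - 2 = 64

64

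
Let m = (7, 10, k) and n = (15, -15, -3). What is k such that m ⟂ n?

-15

m · n = 7·15 + 10·(-15) + k·(-3) = -45 - 3k
Set equal to 0: -3k = 45, so k = -15.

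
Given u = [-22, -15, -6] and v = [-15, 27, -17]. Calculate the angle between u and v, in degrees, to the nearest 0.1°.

u · v = (-22)·(-15) + (-15)·27 + (-6)·(-17) = 330 - 405 + 102 = 27
|u|² = 484 + 225 + 36 = 745,  |u| = √745 ≈ 27.294688
|v|² = 225 + 729 + 289 = 1243,  |v| = √1243 ≈ 35.256205
cos θ = 27 / (27.294688 · 35.256205) ≈ 0.02806
θ = arccos(0.02806) ≈ 88.4°

88.4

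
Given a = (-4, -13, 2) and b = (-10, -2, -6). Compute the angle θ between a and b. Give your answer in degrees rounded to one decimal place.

a · b = (-4)·(-10) + (-13)·(-2) + 2·(-6) = 40 + 26 - 12 = 54
|a|² = 16 + 169 + 4 = 189,  |a| = √189 ≈ 13.747727
|b|² = 100 + 4 + 36 = 140,  |b| = √140 ≈ 11.832160
cos θ = 54 / (13.747727 · 11.832160) ≈ 0.33197
θ = arccos(0.33197) ≈ 70.6°

70.6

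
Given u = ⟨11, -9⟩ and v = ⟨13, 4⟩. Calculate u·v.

107

u · v = 11·13 + (-9)·4 = 143 - 36 = 107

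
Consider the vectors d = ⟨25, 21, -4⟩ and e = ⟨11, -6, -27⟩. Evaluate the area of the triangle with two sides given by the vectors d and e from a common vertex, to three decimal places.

i: 21·(-27) - (-4)·(-6) = -567 - 24 = -591
j: (-4)·11 - 25·(-27) = -44 - (-675) = 631
k: 25·(-6) - 21·11 = -150 - 231 = -381
d × e = (-591, 631, -381)
|d × e| = √((-591)² + 631² + (-381)²) = √892603 ≈ 944.7767
area = ½ · 944.7767 ≈ 472.388

472.388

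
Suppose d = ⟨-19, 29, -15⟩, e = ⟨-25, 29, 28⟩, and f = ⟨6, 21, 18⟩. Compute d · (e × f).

e × f:
i: 29·18 - 28·21 = 522 - 588 = -66
j: 28·6 - (-25)·18 = 168 - (-450) = 618
k: (-25)·21 - 29·6 = -525 - 174 = -699
e × f = (-66, 618, -699)
d · (e × f) = (-19)·(-66) + 29·618 + (-15)·(-699) = 1254 + 17922 + 10485 = 29661

29661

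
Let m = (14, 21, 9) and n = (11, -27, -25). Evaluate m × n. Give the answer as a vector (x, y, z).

i: 21·(-25) - 9·(-27) = -525 - (-243) = -282
j: 9·11 - 14·(-25) = 99 - (-350) = 449
k: 14·(-27) - 21·11 = -378 - 231 = -609
m × n = (-282, 449, -609)

(-282, 449, -609)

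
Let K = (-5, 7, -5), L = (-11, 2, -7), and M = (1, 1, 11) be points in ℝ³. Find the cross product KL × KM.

(-92, 84, 66)

KL = (-6, -5, -2)
KM = (6, -6, 16)
i: (-5)·16 - (-2)·(-6) = -80 - 12 = -92
j: (-2)·6 - (-6)·16 = -12 - (-96) = 84
k: (-6)·(-6) - (-5)·6 = 36 - (-30) = 66
KL × KM = (-92, 84, 66)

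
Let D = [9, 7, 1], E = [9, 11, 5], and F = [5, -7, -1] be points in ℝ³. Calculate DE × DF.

DE = (0, 4, 4)
DF = (-4, -14, -2)
i: 4·(-2) - 4·(-14) = -8 - (-56) = 48
j: 4·(-4) - 0·(-2) = -16 - 0 = -16
k: 0·(-14) - 4·(-4) = 0 - (-16) = 16
DE × DF = (48, -16, 16)

(48, -16, 16)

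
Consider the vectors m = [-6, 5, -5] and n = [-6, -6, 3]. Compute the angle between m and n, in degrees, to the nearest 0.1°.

96.2

m · n = (-6)·(-6) + 5·(-6) + (-5)·3 = 36 - 30 - 15 = -9
|m|² = 36 + 25 + 25 = 86,  |m| = √86 ≈ 9.273618
|n|² = 36 + 36 + 9 = 81,  |n| = √81 ≈ 9.000000
cos θ = -9 / (9.273618 · 9.000000) ≈ -0.10783
θ = arccos(-0.10783) ≈ 96.2°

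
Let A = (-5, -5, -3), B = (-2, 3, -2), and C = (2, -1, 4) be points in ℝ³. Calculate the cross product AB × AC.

AB = (3, 8, 1)
AC = (7, 4, 7)
i: 8·7 - 1·4 = 56 - 4 = 52
j: 1·7 - 3·7 = 7 - 21 = -14
k: 3·4 - 8·7 = 12 - 56 = -44
AB × AC = (52, -14, -44)

(52, -14, -44)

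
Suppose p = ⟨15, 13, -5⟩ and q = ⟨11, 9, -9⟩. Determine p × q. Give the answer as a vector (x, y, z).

(-72, 80, -8)

i: 13·(-9) - (-5)·9 = -117 - (-45) = -72
j: (-5)·11 - 15·(-9) = -55 - (-135) = 80
k: 15·9 - 13·11 = 135 - 143 = -8
p × q = (-72, 80, -8)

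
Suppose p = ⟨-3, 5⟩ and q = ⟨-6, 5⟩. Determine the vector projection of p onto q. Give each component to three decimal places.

(-4.230, 3.525)

p · q = (-3)·(-6) + 5·5 = 18 + 25 = 43
|q|² = 36 + 25 = 61
proj_q p = (43/61) · (-6, 5) ≈ (-4.230, 3.525)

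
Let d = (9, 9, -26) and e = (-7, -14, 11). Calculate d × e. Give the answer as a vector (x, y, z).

i: 9·11 - (-26)·(-14) = 99 - 364 = -265
j: (-26)·(-7) - 9·11 = 182 - 99 = 83
k: 9·(-14) - 9·(-7) = -126 - (-63) = -63
d × e = (-265, 83, -63)

(-265, 83, -63)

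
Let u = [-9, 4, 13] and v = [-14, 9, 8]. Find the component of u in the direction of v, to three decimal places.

u · v = (-9)·(-14) + 4·9 + 13·8 = 126 + 36 + 104 = 266
|v| = √(196 + 81 + 64) = √341 ≈ 18.4662
comp_v u = 266 / √341 ≈ 14.405

14.405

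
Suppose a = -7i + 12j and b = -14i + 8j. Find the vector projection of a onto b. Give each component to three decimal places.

(-10.446, 5.969)

a · b = (-7)·(-14) + 12·8 = 98 + 96 = 194
|b|² = 196 + 64 = 260
proj_b a = (194/260) · (-14, 8) ≈ (-10.446, 5.969)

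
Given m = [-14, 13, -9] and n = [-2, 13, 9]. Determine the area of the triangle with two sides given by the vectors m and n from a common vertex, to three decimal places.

i: 13·9 - (-9)·13 = 117 - (-117) = 234
j: (-9)·(-2) - (-14)·9 = 18 - (-126) = 144
k: (-14)·13 - 13·(-2) = -182 - (-26) = -156
m × n = (234, 144, -156)
|m × n| = √(234² + 144² + (-156)²) = √99828 ≈ 315.9557
area = ½ · 315.9557 ≈ 157.978

157.978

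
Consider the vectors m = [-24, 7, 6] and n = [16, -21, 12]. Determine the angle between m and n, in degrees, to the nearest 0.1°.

128.0

m · n = (-24)·16 + 7·(-21) + 6·12 = -384 - 147 + 72 = -459
|m|² = 576 + 49 + 36 = 661,  |m| = √661 ≈ 25.709920
|n|² = 256 + 441 + 144 = 841,  |n| = √841 ≈ 29.000000
cos θ = -459 / (25.709920 · 29.000000) ≈ -0.61562
θ = arccos(-0.61562) ≈ 128.0°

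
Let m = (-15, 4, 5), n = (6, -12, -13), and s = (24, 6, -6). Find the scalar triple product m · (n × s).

n × s:
i: (-12)·(-6) - (-13)·6 = 72 - (-78) = 150
j: (-13)·24 - 6·(-6) = -312 - (-36) = -276
k: 6·6 - (-12)·24 = 36 - (-288) = 324
n × s = (150, -276, 324)
m · (n × s) = (-15)·150 + 4·(-276) + 5·324 = -2250 - 1104 + 1620 = -1734

-1734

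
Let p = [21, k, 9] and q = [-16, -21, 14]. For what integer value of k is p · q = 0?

p · q = 21·(-16) + k·(-21) + 9·14 = -210 - 21k
Set equal to 0: -21k = 210, so k = -10.

-10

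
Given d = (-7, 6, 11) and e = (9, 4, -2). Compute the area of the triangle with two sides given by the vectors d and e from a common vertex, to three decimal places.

i: 6·(-2) - 11·4 = -12 - 44 = -56
j: 11·9 - (-7)·(-2) = 99 - 14 = 85
k: (-7)·4 - 6·9 = -28 - 54 = -82
d × e = (-56, 85, -82)
|d × e| = √((-56)² + 85² + (-82)²) = √17085 ≈ 130.7096
area = ½ · 130.7096 ≈ 65.355

65.355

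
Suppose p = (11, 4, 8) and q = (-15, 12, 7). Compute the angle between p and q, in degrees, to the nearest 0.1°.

102.1

p · q = 11·(-15) + 4·12 + 8·7 = -165 + 48 + 56 = -61
|p|² = 121 + 16 + 64 = 201,  |p| = √201 ≈ 14.177447
|q|² = 225 + 144 + 49 = 418,  |q| = √418 ≈ 20.445048
cos θ = -61 / (14.177447 · 20.445048) ≈ -0.21045
θ = arccos(-0.21045) ≈ 102.1°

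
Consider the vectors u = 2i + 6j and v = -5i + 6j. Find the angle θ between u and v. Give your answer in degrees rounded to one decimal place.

u · v = 2·(-5) + 6·6 = -10 + 36 = 26
|u|² = 4 + 36 = 40,  |u| = √40 ≈ 6.324555
|v|² = 25 + 36 = 61,  |v| = √61 ≈ 7.810250
cos θ = 26 / (6.324555 · 7.810250) ≈ 0.52635
θ = arccos(0.52635) ≈ 58.2°

58.2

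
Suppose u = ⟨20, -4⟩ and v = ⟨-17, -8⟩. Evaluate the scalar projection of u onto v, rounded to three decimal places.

-16.393

u · v = 20·(-17) + (-4)·(-8) = -340 + 32 = -308
|v| = √(289 + 64) = √353 ≈ 18.7883
comp_v u = -308 / √353 ≈ -16.393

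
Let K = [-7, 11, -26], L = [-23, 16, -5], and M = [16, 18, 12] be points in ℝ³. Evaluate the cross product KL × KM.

KL = (-16, 5, 21)
KM = (23, 7, 38)
i: 5·38 - 21·7 = 190 - 147 = 43
j: 21·23 - (-16)·38 = 483 - (-608) = 1091
k: (-16)·7 - 5·23 = -112 - 115 = -227
KL × KM = (43, 1091, -227)

(43, 1091, -227)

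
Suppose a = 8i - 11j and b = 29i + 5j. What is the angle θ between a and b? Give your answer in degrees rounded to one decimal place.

a · b = 8·29 + (-11)·5 = 232 - 55 = 177
|a|² = 64 + 121 = 185,  |a| = √185 ≈ 13.601471
|b|² = 841 + 25 = 866,  |b| = √866 ≈ 29.427878
cos θ = 177 / (13.601471 · 29.427878) ≈ 0.44221
θ = arccos(0.44221) ≈ 63.8°

63.8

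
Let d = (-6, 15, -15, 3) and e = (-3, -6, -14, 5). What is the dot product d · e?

153

d · e = (-6)·(-3) + 15·(-6) + (-15)·(-14) + 3·5 = 18 - 90 + 210 + 15 = 153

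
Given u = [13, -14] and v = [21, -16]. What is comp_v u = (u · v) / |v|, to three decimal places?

u · v = 13·21 + (-14)·(-16) = 273 + 224 = 497
|v| = √(441 + 256) = √697 ≈ 26.4008
comp_v u = 497 / √697 ≈ 18.825

18.825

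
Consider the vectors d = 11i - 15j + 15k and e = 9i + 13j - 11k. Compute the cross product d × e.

(-30, 256, 278)

i: (-15)·(-11) - 15·13 = 165 - 195 = -30
j: 15·9 - 11·(-11) = 135 - (-121) = 256
k: 11·13 - (-15)·9 = 143 - (-135) = 278
d × e = (-30, 256, 278)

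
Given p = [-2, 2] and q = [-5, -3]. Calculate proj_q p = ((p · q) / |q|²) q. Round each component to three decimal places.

p · q = (-2)·(-5) + 2·(-3) = 10 - 6 = 4
|q|² = 25 + 9 = 34
proj_q p = (4/34) · (-5, -3) ≈ (-0.588, -0.353)

(-0.588, -0.353)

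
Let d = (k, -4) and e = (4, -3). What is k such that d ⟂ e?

-3

d · e = k·4 + (-4)·(-3) = 12 + 4k
Set equal to 0: 4k = -12, so k = -3.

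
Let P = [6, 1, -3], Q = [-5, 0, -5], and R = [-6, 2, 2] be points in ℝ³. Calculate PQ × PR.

PQ = (-11, -1, -2)
PR = (-12, 1, 5)
i: (-1)·5 - (-2)·1 = -5 - (-2) = -3
j: (-2)·(-12) - (-11)·5 = 24 - (-55) = 79
k: (-11)·1 - (-1)·(-12) = -11 - 12 = -23
PQ × PR = (-3, 79, -23)

(-3, 79, -23)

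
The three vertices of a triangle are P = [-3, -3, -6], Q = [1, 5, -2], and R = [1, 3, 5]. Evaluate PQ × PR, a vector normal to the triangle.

PQ = (4, 8, 4)
PR = (4, 6, 11)
i: 8·11 - 4·6 = 88 - 24 = 64
j: 4·4 - 4·11 = 16 - 44 = -28
k: 4·6 - 8·4 = 24 - 32 = -8
PQ × PR = (64, -28, -8)

(64, -28, -8)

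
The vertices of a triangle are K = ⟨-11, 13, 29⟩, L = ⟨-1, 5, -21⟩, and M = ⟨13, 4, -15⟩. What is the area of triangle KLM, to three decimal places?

386.526

KL = (10, -8, -50),  KM = (24, -9, -44)
i: (-8)·(-44) - (-50)·(-9) = 352 - 450 = -98
j: (-50)·24 - 10·(-44) = -1200 - (-440) = -760
k: 10·(-9) - (-8)·24 = -90 - (-192) = 102
KL × KM = (-98, -760, 102)
|KL × KM| = √597608 ≈ 773.0511
area = ½ · 773.0511 ≈ 386.526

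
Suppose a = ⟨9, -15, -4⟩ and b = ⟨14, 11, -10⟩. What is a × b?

(194, 34, 309)

i: (-15)·(-10) - (-4)·11 = 150 - (-44) = 194
j: (-4)·14 - 9·(-10) = -56 - (-90) = 34
k: 9·11 - (-15)·14 = 99 - (-210) = 309
a × b = (194, 34, 309)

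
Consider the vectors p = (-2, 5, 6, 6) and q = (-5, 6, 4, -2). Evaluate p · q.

52

p · q = (-2)·(-5) + 5·6 + 6·4 + 6·(-2) = 10 + 30 + 24 - 12 = 52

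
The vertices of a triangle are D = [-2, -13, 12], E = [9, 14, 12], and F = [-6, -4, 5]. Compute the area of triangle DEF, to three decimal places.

145.344

DE = (11, 27, 0),  DF = (-4, 9, -7)
i: 27·(-7) - 0·9 = -189 - 0 = -189
j: 0·(-4) - 11·(-7) = 0 - (-77) = 77
k: 11·9 - 27·(-4) = 99 - (-108) = 207
DE × DF = (-189, 77, 207)
|DE × DF| = √84499 ≈ 290.6871
area = ½ · 290.6871 ≈ 145.344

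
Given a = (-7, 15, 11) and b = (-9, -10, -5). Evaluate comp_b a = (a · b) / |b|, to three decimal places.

a · b = (-7)·(-9) + 15·(-10) + 11·(-5) = 63 - 150 - 55 = -142
|b| = √(81 + 100 + 25) = √206 ≈ 14.3527
comp_b a = -142 / √206 ≈ -9.894

-9.894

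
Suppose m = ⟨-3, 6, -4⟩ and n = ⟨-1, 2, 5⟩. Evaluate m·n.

m · n = (-3)·(-1) + 6·2 + (-4)·5 = 3 + 12 - 20 = -5

-5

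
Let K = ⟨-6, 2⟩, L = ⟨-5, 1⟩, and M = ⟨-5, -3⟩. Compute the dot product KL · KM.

KL = L − K = (1, -1)
KM = M − K = (1, -5)
KL · KM = 1·1 + (-1)·(-5) = 1 + 5 = 6

6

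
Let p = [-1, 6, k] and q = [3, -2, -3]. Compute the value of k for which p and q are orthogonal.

p · q = (-1)·3 + 6·(-2) + k·(-3) = -15 - 3k
Set equal to 0: -3k = 15, so k = -5.

-5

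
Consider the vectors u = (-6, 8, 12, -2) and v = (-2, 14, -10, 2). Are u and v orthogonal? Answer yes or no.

yes

u · v = (-6)·(-2) + 8·14 + 12·(-10) + (-2)·2 = 12 + 112 - 120 - 4 = 0
Zero, so the vectors are orthogonal.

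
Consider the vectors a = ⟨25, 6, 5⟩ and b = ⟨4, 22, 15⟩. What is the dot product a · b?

a · b = 25·4 + 6·22 + 5·15 = 100 + 132 + 75 = 307

307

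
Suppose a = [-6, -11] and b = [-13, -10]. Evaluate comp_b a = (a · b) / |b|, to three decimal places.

a · b = (-6)·(-13) + (-11)·(-10) = 78 + 110 = 188
|b| = √(169 + 100) = √269 ≈ 16.4012
comp_b a = 188 / √269 ≈ 11.463

11.463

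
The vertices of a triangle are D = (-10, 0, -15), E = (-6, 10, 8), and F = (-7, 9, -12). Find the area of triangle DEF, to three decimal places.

93.024

DE = (4, 10, 23),  DF = (3, 9, 3)
i: 10·3 - 23·9 = 30 - 207 = -177
j: 23·3 - 4·3 = 69 - 12 = 57
k: 4·9 - 10·3 = 36 - 30 = 6
DE × DF = (-177, 57, 6)
|DE × DF| = √34614 ≈ 186.0484
area = ½ · 186.0484 ≈ 93.024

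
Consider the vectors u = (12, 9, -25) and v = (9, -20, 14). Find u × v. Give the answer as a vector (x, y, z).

i: 9·14 - (-25)·(-20) = 126 - 500 = -374
j: (-25)·9 - 12·14 = -225 - 168 = -393
k: 12·(-20) - 9·9 = -240 - 81 = -321
u × v = (-374, -393, -321)

(-374, -393, -321)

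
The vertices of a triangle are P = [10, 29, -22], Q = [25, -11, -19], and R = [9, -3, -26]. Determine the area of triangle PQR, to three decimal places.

PQ = (15, -40, 3),  PR = (-1, -32, -4)
i: (-40)·(-4) - 3·(-32) = 160 - (-96) = 256
j: 3·(-1) - 15·(-4) = -3 - (-60) = 57
k: 15·(-32) - (-40)·(-1) = -480 - 40 = -520
PQ × PR = (256, 57, -520)
|PQ × PR| = √339185 ≈ 582.3959
area = ½ · 582.3959 ≈ 291.198

291.198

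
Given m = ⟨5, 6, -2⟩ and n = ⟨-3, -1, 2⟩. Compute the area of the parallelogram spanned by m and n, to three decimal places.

i: 6·2 - (-2)·(-1) = 12 - 2 = 10
j: (-2)·(-3) - 5·2 = 6 - 10 = -4
k: 5·(-1) - 6·(-3) = -5 - (-18) = 13
m × n = (10, -4, 13)
|m × n| = √(10² + (-4)² + 13²) = √285 ≈ 16.8819

16.882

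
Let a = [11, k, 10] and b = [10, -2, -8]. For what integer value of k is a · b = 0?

15

a · b = 11·10 + k·(-2) + 10·(-8) = 30 - 2k
Set equal to 0: -2k = -30, so k = 15.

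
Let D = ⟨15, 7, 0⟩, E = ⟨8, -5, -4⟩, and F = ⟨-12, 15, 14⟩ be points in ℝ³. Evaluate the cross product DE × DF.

(-136, 206, -380)

DE = (-7, -12, -4)
DF = (-27, 8, 14)
i: (-12)·14 - (-4)·8 = -168 - (-32) = -136
j: (-4)·(-27) - (-7)·14 = 108 - (-98) = 206
k: (-7)·8 - (-12)·(-27) = -56 - 324 = -380
DE × DF = (-136, 206, -380)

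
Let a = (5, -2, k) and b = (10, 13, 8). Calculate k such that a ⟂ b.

-3

a · b = 5·10 + (-2)·13 + k·8 = 24 + 8k
Set equal to 0: 8k = -24, so k = -3.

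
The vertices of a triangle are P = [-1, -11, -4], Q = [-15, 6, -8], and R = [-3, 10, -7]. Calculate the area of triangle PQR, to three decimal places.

PQ = (-14, 17, -4),  PR = (-2, 21, -3)
i: 17·(-3) - (-4)·21 = -51 - (-84) = 33
j: (-4)·(-2) - (-14)·(-3) = 8 - 42 = -34
k: (-14)·21 - 17·(-2) = -294 - (-34) = -260
PQ × PR = (33, -34, -260)
|PQ × PR| = √69845 ≈ 264.2820
area = ½ · 264.2820 ≈ 132.141

132.141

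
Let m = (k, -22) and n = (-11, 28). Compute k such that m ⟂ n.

m · n = k·(-11) + (-22)·28 = -616 - 11k
Set equal to 0: -11k = 616, so k = -56.

-56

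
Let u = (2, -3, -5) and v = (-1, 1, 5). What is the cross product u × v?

(-10, -5, -1)

i: (-3)·5 - (-5)·1 = -15 - (-5) = -10
j: (-5)·(-1) - 2·5 = 5 - 10 = -5
k: 2·1 - (-3)·(-1) = 2 - 3 = -1
u × v = (-10, -5, -1)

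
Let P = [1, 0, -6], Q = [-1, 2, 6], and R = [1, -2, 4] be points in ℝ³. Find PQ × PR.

(44, 20, 4)

PQ = (-2, 2, 12)
PR = (0, -2, 10)
i: 2·10 - 12·(-2) = 20 - (-24) = 44
j: 12·0 - (-2)·10 = 0 - (-20) = 20
k: (-2)·(-2) - 2·0 = 4 - 0 = 4
PQ × PR = (44, 20, 4)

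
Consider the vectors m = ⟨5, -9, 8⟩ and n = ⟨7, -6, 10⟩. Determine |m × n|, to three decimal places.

i: (-9)·10 - 8·(-6) = -90 - (-48) = -42
j: 8·7 - 5·10 = 56 - 50 = 6
k: 5·(-6) - (-9)·7 = -30 - (-63) = 33
m × n = (-42, 6, 33)
|m × n| = √((-42)² + 6² + 33²) = √2889 ≈ 53.7494

53.749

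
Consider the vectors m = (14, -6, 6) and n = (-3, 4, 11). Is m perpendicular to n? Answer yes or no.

m · n = 14·(-3) + (-6)·4 + 6·11 = -42 - 24 + 66 = 0
Zero, so the vectors are orthogonal.

yes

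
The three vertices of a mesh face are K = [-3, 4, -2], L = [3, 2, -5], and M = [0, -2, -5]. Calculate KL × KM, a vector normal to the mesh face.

(-12, 9, -30)

KL = (6, -2, -3)
KM = (3, -6, -3)
i: (-2)·(-3) - (-3)·(-6) = 6 - 18 = -12
j: (-3)·3 - 6·(-3) = -9 - (-18) = 9
k: 6·(-6) - (-2)·3 = -36 - (-6) = -30
KL × KM = (-12, 9, -30)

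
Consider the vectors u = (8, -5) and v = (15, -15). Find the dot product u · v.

u · v = 8·15 + (-5)·(-15) = 120 + 75 = 195

195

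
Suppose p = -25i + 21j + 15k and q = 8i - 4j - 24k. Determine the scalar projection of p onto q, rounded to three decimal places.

-25.144

p · q = (-25)·8 + 21·(-4) + 15·(-24) = -200 - 84 - 360 = -644
|q| = √(64 + 16 + 576) = √656 ≈ 25.6125
comp_q p = -644 / √656 ≈ -25.144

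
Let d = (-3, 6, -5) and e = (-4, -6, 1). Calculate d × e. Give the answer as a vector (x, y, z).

(-24, 23, 42)

i: 6·1 - (-5)·(-6) = 6 - 30 = -24
j: (-5)·(-4) - (-3)·1 = 20 - (-3) = 23
k: (-3)·(-6) - 6·(-4) = 18 - (-24) = 42
d × e = (-24, 23, 42)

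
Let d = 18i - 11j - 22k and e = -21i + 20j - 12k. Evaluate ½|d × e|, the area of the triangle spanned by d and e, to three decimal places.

i: (-11)·(-12) - (-22)·20 = 132 - (-440) = 572
j: (-22)·(-21) - 18·(-12) = 462 - (-216) = 678
k: 18·20 - (-11)·(-21) = 360 - 231 = 129
d × e = (572, 678, 129)
|d × e| = √(572² + 678² + 129²) = √803509 ≈ 896.3866
area = ½ · 896.3866 ≈ 448.193

448.193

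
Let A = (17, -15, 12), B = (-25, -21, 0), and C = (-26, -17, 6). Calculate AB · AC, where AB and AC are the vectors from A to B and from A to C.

1890

AB = B − A = (-42, -6, -12)
AC = C − A = (-43, -2, -6)
AB · AC = (-42)·(-43) + (-6)·(-2) + (-12)·(-6) = 1806 + 12 + 72 = 1890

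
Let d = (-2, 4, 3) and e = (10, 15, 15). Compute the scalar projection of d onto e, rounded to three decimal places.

d · e = (-2)·10 + 4·15 + 3·15 = -20 + 60 + 45 = 85
|e| = √(100 + 225 + 225) = √550 ≈ 23.4521
comp_e d = 85 / √550 ≈ 3.624

3.624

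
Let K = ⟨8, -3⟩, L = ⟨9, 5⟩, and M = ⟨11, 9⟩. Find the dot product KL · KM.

KL = L − K = (1, 8)
KM = M − K = (3, 12)
KL · KM = 1·3 + 8·12 = 3 + 96 = 99

99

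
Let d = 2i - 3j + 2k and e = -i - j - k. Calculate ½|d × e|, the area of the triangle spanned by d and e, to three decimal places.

3.536

i: (-3)·(-1) - 2·(-1) = 3 - (-2) = 5
j: 2·(-1) - 2·(-1) = -2 - (-2) = 0
k: 2·(-1) - (-3)·(-1) = -2 - 3 = -5
d × e = (5, 0, -5)
|d × e| = √(5² + 0² + (-5)²) = √50 ≈ 7.0711
area = ½ · 7.0711 ≈ 3.536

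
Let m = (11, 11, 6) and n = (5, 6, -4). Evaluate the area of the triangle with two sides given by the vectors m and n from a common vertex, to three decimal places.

i: 11·(-4) - 6·6 = -44 - 36 = -80
j: 6·5 - 11·(-4) = 30 - (-44) = 74
k: 11·6 - 11·5 = 66 - 55 = 11
m × n = (-80, 74, 11)
|m × n| = √((-80)² + 74² + 11²) = √11997 ≈ 109.5308
area = ½ · 109.5308 ≈ 54.765

54.765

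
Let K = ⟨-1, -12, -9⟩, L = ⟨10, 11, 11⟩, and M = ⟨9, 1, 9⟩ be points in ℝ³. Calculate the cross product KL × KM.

KL = (11, 23, 20)
KM = (10, 13, 18)
i: 23·18 - 20·13 = 414 - 260 = 154
j: 20·10 - 11·18 = 200 - 198 = 2
k: 11·13 - 23·10 = 143 - 230 = -87
KL × KM = (154, 2, -87)

(154, 2, -87)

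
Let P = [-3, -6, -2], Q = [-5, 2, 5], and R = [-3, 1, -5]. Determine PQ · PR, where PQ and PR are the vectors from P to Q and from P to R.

PQ = Q − P = (-2, 8, 7)
PR = R − P = (0, 7, -3)
PQ · PR = (-2)·0 + 8·7 + 7·(-3) = 0 + 56 - 21 = 35

35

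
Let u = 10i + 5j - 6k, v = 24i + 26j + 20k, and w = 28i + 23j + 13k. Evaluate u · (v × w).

1076

v × w:
i: 26·13 - 20·23 = 338 - 460 = -122
j: 20·28 - 24·13 = 560 - 312 = 248
k: 24·23 - 26·28 = 552 - 728 = -176
v × w = (-122, 248, -176)
u · (v × w) = 10·(-122) + 5·248 + (-6)·(-176) = -1220 + 1240 + 1056 = 1076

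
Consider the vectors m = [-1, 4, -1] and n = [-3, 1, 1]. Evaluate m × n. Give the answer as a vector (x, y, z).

i: 4·1 - (-1)·1 = 4 - (-1) = 5
j: (-1)·(-3) - (-1)·1 = 3 - (-1) = 4
k: (-1)·1 - 4·(-3) = -1 - (-12) = 11
m × n = (5, 4, 11)

(5, 4, 11)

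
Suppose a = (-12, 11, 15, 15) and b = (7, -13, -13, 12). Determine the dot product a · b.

a · b = (-12)·7 + 11·(-13) + 15·(-13) + 15·12 = -84 - 143 - 195 + 180 = -242

-242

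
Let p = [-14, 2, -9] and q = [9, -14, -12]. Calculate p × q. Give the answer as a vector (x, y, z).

i: 2·(-12) - (-9)·(-14) = -24 - 126 = -150
j: (-9)·9 - (-14)·(-12) = -81 - 168 = -249
k: (-14)·(-14) - 2·9 = 196 - 18 = 178
p × q = (-150, -249, 178)

(-150, -249, 178)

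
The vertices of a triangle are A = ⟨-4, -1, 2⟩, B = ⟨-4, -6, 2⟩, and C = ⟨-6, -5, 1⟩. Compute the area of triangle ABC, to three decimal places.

5.590

AB = (0, -5, 0),  AC = (-2, -4, -1)
i: (-5)·(-1) - 0·(-4) = 5 - 0 = 5
j: 0·(-2) - 0·(-1) = 0 - 0 = 0
k: 0·(-4) - (-5)·(-2) = 0 - 10 = -10
AB × AC = (5, 0, -10)
|AB × AC| = √125 ≈ 11.1803
area = ½ · 11.1803 ≈ 5.590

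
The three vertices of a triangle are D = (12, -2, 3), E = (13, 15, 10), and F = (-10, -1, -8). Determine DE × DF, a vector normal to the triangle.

(-194, -143, 375)

DE = (1, 17, 7)
DF = (-22, 1, -11)
i: 17·(-11) - 7·1 = -187 - 7 = -194
j: 7·(-22) - 1·(-11) = -154 - (-11) = -143
k: 1·1 - 17·(-22) = 1 - (-374) = 375
DE × DF = (-194, -143, 375)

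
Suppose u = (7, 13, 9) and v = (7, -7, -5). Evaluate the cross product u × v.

(-2, 98, -140)

i: 13·(-5) - 9·(-7) = -65 - (-63) = -2
j: 9·7 - 7·(-5) = 63 - (-35) = 98
k: 7·(-7) - 13·7 = -49 - 91 = -140
u × v = (-2, 98, -140)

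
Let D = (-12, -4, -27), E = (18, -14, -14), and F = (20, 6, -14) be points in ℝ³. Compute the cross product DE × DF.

DE = (30, -10, 13)
DF = (32, 10, 13)
i: (-10)·13 - 13·10 = -130 - 130 = -260
j: 13·32 - 30·13 = 416 - 390 = 26
k: 30·10 - (-10)·32 = 300 - (-320) = 620
DE × DF = (-260, 26, 620)

(-260, 26, 620)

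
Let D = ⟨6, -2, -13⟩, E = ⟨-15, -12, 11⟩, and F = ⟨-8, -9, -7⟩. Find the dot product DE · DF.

508

DE = E − D = (-21, -10, 24)
DF = F − D = (-14, -7, 6)
DE · DF = (-21)·(-14) + (-10)·(-7) + 24·6 = 294 + 70 + 144 = 508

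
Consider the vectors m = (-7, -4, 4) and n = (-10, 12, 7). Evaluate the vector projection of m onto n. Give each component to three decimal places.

(-1.706, 2.048, 1.195)

m · n = (-7)·(-10) + (-4)·12 + 4·7 = 70 - 48 + 28 = 50
|n|² = 100 + 144 + 49 = 293
proj_n m = (50/293) · (-10, 12, 7) ≈ (-1.706, 2.048, 1.195)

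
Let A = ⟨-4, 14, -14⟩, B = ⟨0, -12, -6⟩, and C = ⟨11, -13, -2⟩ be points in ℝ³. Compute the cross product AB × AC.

(-96, 72, 282)

AB = (4, -26, 8)
AC = (15, -27, 12)
i: (-26)·12 - 8·(-27) = -312 - (-216) = -96
j: 8·15 - 4·12 = 120 - 48 = 72
k: 4·(-27) - (-26)·15 = -108 - (-390) = 282
AB × AC = (-96, 72, 282)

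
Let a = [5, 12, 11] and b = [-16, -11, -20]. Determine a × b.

i: 12·(-20) - 11·(-11) = -240 - (-121) = -119
j: 11·(-16) - 5·(-20) = -176 - (-100) = -76
k: 5·(-11) - 12·(-16) = -55 - (-192) = 137
a × b = (-119, -76, 137)

(-119, -76, 137)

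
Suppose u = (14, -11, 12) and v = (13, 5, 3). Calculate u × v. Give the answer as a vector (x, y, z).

i: (-11)·3 - 12·5 = -33 - 60 = -93
j: 12·13 - 14·3 = 156 - 42 = 114
k: 14·5 - (-11)·13 = 70 - (-143) = 213
u × v = (-93, 114, 213)

(-93, 114, 213)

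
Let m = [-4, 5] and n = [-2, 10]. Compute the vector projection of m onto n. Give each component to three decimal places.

(-1.115, 5.577)

m · n = (-4)·(-2) + 5·10 = 8 + 50 = 58
|n|² = 4 + 100 = 104
proj_n m = (58/104) · (-2, 10) ≈ (-1.115, 5.577)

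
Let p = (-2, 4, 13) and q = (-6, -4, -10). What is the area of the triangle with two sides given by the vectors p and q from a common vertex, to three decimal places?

i: 4·(-10) - 13·(-4) = -40 - (-52) = 12
j: 13·(-6) - (-2)·(-10) = -78 - 20 = -98
k: (-2)·(-4) - 4·(-6) = 8 - (-24) = 32
p × q = (12, -98, 32)
|p × q| = √(12² + (-98)² + 32²) = √10772 ≈ 103.7882
area = ½ · 103.7882 ≈ 51.894

51.894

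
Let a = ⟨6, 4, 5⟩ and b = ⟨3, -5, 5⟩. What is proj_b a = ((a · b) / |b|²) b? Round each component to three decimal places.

(1.169, -1.949, 1.949)

a · b = 6·3 + 4·(-5) + 5·5 = 18 - 20 + 25 = 23
|b|² = 9 + 25 + 25 = 59
proj_b a = (23/59) · (3, -5, 5) ≈ (1.169, -1.949, 1.949)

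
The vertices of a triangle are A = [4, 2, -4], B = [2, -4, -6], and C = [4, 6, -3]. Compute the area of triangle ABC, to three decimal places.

AB = (-2, -6, -2),  AC = (0, 4, 1)
i: (-6)·1 - (-2)·4 = -6 - (-8) = 2
j: (-2)·0 - (-2)·1 = 0 - (-2) = 2
k: (-2)·4 - (-6)·0 = -8 - 0 = -8
AB × AC = (2, 2, -8)
|AB × AC| = √72 ≈ 8.4853
area = ½ · 8.4853 ≈ 4.243

4.243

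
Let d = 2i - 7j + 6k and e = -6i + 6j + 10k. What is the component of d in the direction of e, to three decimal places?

d · e = 2·(-6) + (-7)·6 + 6·10 = -12 - 42 + 60 = 6
|e| = √(36 + 36 + 100) = √172 ≈ 13.1149
comp_e d = 6 / √172 ≈ 0.457

0.457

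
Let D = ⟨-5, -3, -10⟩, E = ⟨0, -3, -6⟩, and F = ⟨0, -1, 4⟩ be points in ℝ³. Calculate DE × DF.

(-8, -50, 10)

DE = (5, 0, 4)
DF = (5, 2, 14)
i: 0·14 - 4·2 = 0 - 8 = -8
j: 4·5 - 5·14 = 20 - 70 = -50
k: 5·2 - 0·5 = 10 - 0 = 10
DE × DF = (-8, -50, 10)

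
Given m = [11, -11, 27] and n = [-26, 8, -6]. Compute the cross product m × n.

i: (-11)·(-6) - 27·8 = 66 - 216 = -150
j: 27·(-26) - 11·(-6) = -702 - (-66) = -636
k: 11·8 - (-11)·(-26) = 88 - 286 = -198
m × n = (-150, -636, -198)

(-150, -636, -198)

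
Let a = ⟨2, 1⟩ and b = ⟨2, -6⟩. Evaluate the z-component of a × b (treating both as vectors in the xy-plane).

-14

2·(-6) - 1·2 = -12 - 2 = -14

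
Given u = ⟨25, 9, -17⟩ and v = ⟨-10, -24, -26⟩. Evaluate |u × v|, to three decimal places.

1159.596

i: 9·(-26) - (-17)·(-24) = -234 - 408 = -642
j: (-17)·(-10) - 25·(-26) = 170 - (-650) = 820
k: 25·(-24) - 9·(-10) = -600 - (-90) = -510
u × v = (-642, 820, -510)
|u × v| = √((-642)² + 820² + (-510)²) = √1344664 ≈ 1159.5965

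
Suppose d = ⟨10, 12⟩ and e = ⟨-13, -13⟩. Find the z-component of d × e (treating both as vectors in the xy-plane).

26

10·(-13) - 12·(-13) = -130 - (-156) = 26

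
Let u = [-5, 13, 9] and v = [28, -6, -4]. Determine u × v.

i: 13·(-4) - 9·(-6) = -52 - (-54) = 2
j: 9·28 - (-5)·(-4) = 252 - 20 = 232
k: (-5)·(-6) - 13·28 = 30 - 364 = -334
u × v = (2, 232, -334)

(2, 232, -334)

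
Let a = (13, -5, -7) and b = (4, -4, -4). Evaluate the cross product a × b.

(-8, 24, -32)

i: (-5)·(-4) - (-7)·(-4) = 20 - 28 = -8
j: (-7)·4 - 13·(-4) = -28 - (-52) = 24
k: 13·(-4) - (-5)·4 = -52 - (-20) = -32
a × b = (-8, 24, -32)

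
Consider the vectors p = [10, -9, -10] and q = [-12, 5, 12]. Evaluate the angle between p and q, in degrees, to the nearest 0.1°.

163.9

p · q = 10·(-12) + (-9)·5 + (-10)·12 = -120 - 45 - 120 = -285
|p|² = 100 + 81 + 100 = 281,  |p| = √281 ≈ 16.763055
|q|² = 144 + 25 + 144 = 313,  |q| = √313 ≈ 17.691806
cos θ = -285 / (16.763055 · 17.691806) ≈ -0.96099
θ = arccos(-0.96099) ≈ 163.9°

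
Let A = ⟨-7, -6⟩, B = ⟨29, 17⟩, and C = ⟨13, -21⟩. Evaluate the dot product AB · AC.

AB = B − A = (36, 23)
AC = C − A = (20, -15)
AB · AC = 36·20 + 23·(-15) = 720 - 345 = 375

375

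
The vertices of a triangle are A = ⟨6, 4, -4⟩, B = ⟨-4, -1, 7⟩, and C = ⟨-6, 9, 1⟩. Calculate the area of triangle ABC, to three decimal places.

AB = (-10, -5, 11),  AC = (-12, 5, 5)
i: (-5)·5 - 11·5 = -25 - 55 = -80
j: 11·(-12) - (-10)·5 = -132 - (-50) = -82
k: (-10)·5 - (-5)·(-12) = -50 - 60 = -110
AB × AC = (-80, -82, -110)
|AB × AC| = √25224 ≈ 158.8207
area = ½ · 158.8207 ≈ 79.410

79.410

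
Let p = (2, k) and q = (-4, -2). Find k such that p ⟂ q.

-4

p · q = 2·(-4) + k·(-2) = -8 - 2k
Set equal to 0: -2k = 8, so k = -4.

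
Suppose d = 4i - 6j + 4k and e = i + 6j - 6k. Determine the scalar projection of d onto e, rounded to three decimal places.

-6.554

d · e = 4·1 + (-6)·6 + 4·(-6) = 4 - 36 - 24 = -56
|e| = √(1 + 36 + 36) = √73 ≈ 8.5440
comp_e d = -56 / √73 ≈ -6.554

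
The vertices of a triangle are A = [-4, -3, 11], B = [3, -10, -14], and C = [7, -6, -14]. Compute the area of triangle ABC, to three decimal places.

76.053

AB = (7, -7, -25),  AC = (11, -3, -25)
i: (-7)·(-25) - (-25)·(-3) = 175 - 75 = 100
j: (-25)·11 - 7·(-25) = -275 - (-175) = -100
k: 7·(-3) - (-7)·11 = -21 - (-77) = 56
AB × AC = (100, -100, 56)
|AB × AC| = √23136 ≈ 152.1052
area = ½ · 152.1052 ≈ 76.053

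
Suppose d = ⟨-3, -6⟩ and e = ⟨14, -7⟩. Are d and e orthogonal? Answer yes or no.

yes

d · e = (-3)·14 + (-6)·(-7) = -42 + 42 = 0
Zero, so the vectors are orthogonal.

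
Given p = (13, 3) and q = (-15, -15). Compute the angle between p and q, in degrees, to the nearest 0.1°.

p · q = 13·(-15) + 3·(-15) = -195 - 45 = -240
|p|² = 169 + 9 = 178,  |p| = √178 ≈ 13.341664
|q|² = 225 + 225 = 450,  |q| = √450 ≈ 21.213203
cos θ = -240 / (13.341664 · 21.213203) ≈ -0.84800
θ = arccos(-0.84800) ≈ 148.0°

148.0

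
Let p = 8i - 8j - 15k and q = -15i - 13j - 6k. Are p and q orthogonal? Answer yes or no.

p · q = 8·(-15) + (-8)·(-13) + (-15)·(-6) = -120 + 104 + 90 = 74
Nonzero, so the vectors are not orthogonal.

no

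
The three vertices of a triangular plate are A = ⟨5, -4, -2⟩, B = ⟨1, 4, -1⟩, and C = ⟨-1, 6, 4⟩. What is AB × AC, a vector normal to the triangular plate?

(38, 18, 8)

AB = (-4, 8, 1)
AC = (-6, 10, 6)
i: 8·6 - 1·10 = 48 - 10 = 38
j: 1·(-6) - (-4)·6 = -6 - (-24) = 18
k: (-4)·10 - 8·(-6) = -40 - (-48) = 8
AB × AC = (38, 18, 8)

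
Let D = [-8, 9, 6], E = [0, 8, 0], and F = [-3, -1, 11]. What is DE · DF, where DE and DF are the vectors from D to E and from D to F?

20

DE = E − D = (8, -1, -6)
DF = F − D = (5, -10, 5)
DE · DF = 8·5 + (-1)·(-10) + (-6)·5 = 40 + 10 - 30 = 20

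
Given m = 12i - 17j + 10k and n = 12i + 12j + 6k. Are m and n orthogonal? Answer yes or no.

yes

m · n = 12·12 + (-17)·12 + 10·6 = 144 - 204 + 60 = 0
Zero, so the vectors are orthogonal.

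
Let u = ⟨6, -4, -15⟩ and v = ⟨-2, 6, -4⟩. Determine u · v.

u · v = 6·(-2) + (-4)·6 + (-15)·(-4) = -12 - 24 + 60 = 24

24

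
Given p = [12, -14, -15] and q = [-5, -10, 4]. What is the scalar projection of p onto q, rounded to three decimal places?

1.684

p · q = 12·(-5) + (-14)·(-10) + (-15)·4 = -60 + 140 - 60 = 20
|q| = √(25 + 100 + 16) = √141 ≈ 11.8743
comp_q p = 20 / √141 ≈ 1.684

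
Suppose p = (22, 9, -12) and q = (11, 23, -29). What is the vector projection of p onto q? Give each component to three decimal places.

(5.880, 12.294, -15.502)

p · q = 22·11 + 9·23 + (-12)·(-29) = 242 + 207 + 348 = 797
|q|² = 121 + 529 + 841 = 1491
proj_q p = (797/1491) · (11, 23, -29) ≈ (5.880, 12.294, -15.502)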